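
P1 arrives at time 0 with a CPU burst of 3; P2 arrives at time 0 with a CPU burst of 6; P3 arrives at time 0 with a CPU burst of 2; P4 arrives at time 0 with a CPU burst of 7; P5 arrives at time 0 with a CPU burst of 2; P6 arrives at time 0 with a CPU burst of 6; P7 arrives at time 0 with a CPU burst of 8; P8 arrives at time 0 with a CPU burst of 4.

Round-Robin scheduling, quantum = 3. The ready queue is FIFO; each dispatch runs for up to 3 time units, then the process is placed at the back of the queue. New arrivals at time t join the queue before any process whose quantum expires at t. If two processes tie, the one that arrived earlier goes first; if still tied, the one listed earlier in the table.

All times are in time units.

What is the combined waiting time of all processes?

Schedule: | P1 0-3 | P2 3-6 | P3 6-8 | P4 8-11 | P5 11-13 | P6 13-16 | P7 16-19 | P8 19-22 | P2 22-25 | P4 25-28 | P6 28-31 | P7 31-34 | P8 34-35 | P4 35-36 | P7 36-38 |
Completion: P1=3  P2=25  P3=8  P4=36  P5=13  P6=31  P7=38  P8=35
Turnaround (C−A): P1=3  P2=25  P3=8  P4=36  P5=13  P6=31  P7=38  P8=35
Waiting = turnaround − burst: P1=0, P2=19, P3=6, P4=29, P5=11, P6=25, P7=30, P8=31
Total waiting = 0 + 19 + 6 + 29 + 11 + 25 + 30 + 31 = 151

151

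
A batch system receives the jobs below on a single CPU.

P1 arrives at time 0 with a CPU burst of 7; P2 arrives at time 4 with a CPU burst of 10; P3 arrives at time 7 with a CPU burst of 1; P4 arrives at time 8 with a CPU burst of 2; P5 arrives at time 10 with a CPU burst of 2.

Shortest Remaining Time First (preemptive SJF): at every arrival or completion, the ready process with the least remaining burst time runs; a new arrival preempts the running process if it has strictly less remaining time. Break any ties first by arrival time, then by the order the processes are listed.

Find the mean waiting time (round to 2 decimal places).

1.60

Gantt: | P1 0-7 | P3 7-8 | P4 8-10 | P5 10-12 | P2 12-22 |
Completion: P1=7  P2=22  P3=8  P4=10  P5=12
Waiting times: P1=0, P2=8, P3=0, P4=0, P5=0
Average waiting = (0+8+0+0+0) / 5 = 8/5 = 1.60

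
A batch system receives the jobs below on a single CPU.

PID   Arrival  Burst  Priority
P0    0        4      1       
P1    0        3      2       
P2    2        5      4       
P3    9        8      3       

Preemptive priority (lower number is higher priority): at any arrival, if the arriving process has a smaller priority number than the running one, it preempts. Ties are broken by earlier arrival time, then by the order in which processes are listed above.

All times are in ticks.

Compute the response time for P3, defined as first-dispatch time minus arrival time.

Timeline: | P0 0-4 | P1 4-7 | P2 7-9 | P3 9-17 | P2 17-20 |
Completion: P0=4  P1=7  P2=20  P3=17
Turnaround (C−A): P0=4  P1=7  P2=18  P3=8
Response(P3) = first start − arrival = 9 − 9 = 0

0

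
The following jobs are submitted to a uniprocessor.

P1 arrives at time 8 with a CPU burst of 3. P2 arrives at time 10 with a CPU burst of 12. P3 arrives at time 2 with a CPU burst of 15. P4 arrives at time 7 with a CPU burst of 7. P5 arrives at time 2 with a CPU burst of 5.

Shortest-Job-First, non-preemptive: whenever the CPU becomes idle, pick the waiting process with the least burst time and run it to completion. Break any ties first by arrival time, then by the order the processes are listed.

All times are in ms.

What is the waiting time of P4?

Schedule: | idle 0-2 | P5 2-7 | P4 7-14 | P1 14-17 | P2 17-29 | P3 29-44 |
Completion: P1=17  P2=29  P3=44  P4=14  P5=7
Turnaround (C−A): P1=9  P2=19  P3=42  P4=7  P5=5
Waiting(P4) = turnaround − burst = 7 − 7 = 0

0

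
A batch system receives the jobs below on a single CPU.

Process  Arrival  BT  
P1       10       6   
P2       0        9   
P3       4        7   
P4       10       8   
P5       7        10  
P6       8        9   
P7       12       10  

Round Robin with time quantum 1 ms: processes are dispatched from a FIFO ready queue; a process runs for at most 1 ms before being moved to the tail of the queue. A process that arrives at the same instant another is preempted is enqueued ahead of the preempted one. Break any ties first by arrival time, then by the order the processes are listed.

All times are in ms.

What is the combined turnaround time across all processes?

281

Gantt: | P2 0-4 | P3 4-5 | P2 5-6 | P3 6-7 | P2 7-8 | P5 8-9 | P3 9-10 | P6 10-11 | P2 11-12 | P5 12-13 | P1 13-14 | P4 14-15 | P3 15-16 | P6 16-17 | P7 17-18 | P2 18-19 | P5 19-20 | P1 20-21 | P4 21-22 | P3 22-23 | P6 23-24 | P7 24-25 | P2 25-26 | P5 26-27 | P1 27-28 | P4 28-29 | P3 29-30 | P6 30-31 | P7 31-32 | P5 32-33 | P1 33-34 | P4 34-35 | P3 35-36 | P6 36-37 | P7 37-38 | P5 38-39 | P1 39-40 | P4 40-41 | P6 41-42 | P7 42-43 | P5 43-44 | P1 44-45 | P4 45-46 | P6 46-47 | P7 47-48 | P5 48-49 | P4 49-50 | P6 50-51 | P7 51-52 | P5 52-53 | P4 53-54 | P6 54-55 | P7 55-56 | P5 56-57 | P7 57-59 |
Completion: P1=45  P2=26  P3=36  P4=54  P5=57  P6=55  P7=59
Turnaround (C−A): P1=35  P2=26  P3=32  P4=44  P5=50  P6=47  P7=47
Turnaround = completion − arrival: P1=35, P2=26, P3=32, P4=44, P5=50, P6=47, P7=47
Total turnaround = 35 + 26 + 32 + 44 + 50 + 47 + 47 = 281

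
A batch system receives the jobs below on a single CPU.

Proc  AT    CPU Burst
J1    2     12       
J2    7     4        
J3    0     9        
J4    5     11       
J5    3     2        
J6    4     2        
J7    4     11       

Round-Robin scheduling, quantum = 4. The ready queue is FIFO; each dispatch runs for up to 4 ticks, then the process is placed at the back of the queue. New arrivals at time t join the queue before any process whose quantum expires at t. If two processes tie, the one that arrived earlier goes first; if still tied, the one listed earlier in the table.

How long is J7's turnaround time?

Schedule: | J3 0-4 | J1 4-8 | J5 8-10 | J6 10-12 | J7 12-16 | J3 16-20 | J4 20-24 | J2 24-28 | J1 28-32 | J7 32-36 | J3 36-37 | J4 37-41 | J1 41-45 | J7 45-48 | J4 48-51 |
Completion: J1=45  J2=28  J3=37  J4=51  J5=10  J6=12  J7=48
Turnaround(J7) = completion − arrival = 48 − 4 = 44

44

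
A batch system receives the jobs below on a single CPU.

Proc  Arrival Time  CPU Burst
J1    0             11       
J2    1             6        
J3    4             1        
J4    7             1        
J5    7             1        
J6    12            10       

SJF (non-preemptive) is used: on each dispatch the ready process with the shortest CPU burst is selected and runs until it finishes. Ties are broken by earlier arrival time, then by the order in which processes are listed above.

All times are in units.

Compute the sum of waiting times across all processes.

Timeline: | J1 0-11 | J3 11-12 | J4 12-13 | J5 13-14 | J2 14-20 | J6 20-30 |
Completion: J1=11  J2=20  J3=12  J4=13  J5=14  J6=30
Turnaround (C−A): J1=11  J2=19  J3=8  J4=6  J5=7  J6=18
Waiting = turnaround − burst: J1=0, J2=13, J3=7, J4=5, J5=6, J6=8
Total waiting = 0 + 13 + 7 + 5 + 6 + 8 = 39

39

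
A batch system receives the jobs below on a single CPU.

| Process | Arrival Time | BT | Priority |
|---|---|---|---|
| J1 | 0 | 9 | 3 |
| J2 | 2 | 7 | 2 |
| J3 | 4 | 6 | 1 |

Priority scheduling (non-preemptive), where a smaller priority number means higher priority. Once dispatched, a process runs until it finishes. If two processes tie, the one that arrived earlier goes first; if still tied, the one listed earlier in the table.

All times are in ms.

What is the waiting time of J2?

13

Timeline: | J1 0-9 | J3 9-15 | J2 15-22 |
Completion: J1=9  J2=22  J3=15
Turnaround (C−A): J1=9  J2=20  J3=11
Waiting(J2) = turnaround − burst = 20 − 7 = 13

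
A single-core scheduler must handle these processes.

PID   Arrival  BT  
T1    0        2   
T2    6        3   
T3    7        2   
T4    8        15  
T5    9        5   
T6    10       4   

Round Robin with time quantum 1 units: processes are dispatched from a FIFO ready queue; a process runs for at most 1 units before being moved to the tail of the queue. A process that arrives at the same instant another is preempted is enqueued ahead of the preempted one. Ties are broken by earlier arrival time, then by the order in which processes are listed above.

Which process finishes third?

Schedule: | T1 0-2 | idle 2-6 | T2 6-7 | T3 7-8 | T2 8-9 | T4 9-10 | T3 10-11 | T5 11-12 | T2 12-13 | T6 13-14 | T4 14-15 | T5 15-16 | T6 16-17 | T4 17-18 | T5 18-19 | T6 19-20 | T4 20-21 | T5 21-22 | T6 22-23 | T4 23-24 | T5 24-25 | T4 25-35 |
Completion: T1=2  T2=13  T3=11  T4=35  T5=25  T6=23
Finish order: T1 → T3 → T2 → T6 → T5 → T4

T2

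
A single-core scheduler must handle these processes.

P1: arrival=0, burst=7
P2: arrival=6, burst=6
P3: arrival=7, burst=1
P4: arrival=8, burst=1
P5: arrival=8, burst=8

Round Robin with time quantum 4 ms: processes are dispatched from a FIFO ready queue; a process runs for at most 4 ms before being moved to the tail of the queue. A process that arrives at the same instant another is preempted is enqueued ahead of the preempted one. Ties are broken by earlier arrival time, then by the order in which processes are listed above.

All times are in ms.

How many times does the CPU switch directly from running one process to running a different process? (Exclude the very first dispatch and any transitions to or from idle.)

Schedule: | P1 0-7 | P2 7-11 | P3 11-12 | P4 12-13 | P5 13-17 | P2 17-19 | P5 19-23 |
Completion: P1=7  P2=19  P3=12  P4=13  P5=23

6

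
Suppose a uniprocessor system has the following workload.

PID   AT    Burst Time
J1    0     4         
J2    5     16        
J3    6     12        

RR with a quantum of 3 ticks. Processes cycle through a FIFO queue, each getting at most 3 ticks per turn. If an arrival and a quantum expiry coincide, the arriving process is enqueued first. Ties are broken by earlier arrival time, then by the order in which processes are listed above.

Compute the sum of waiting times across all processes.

Schedule: | J1 0-4 | idle 4-5 | J2 5-8 | J3 8-11 | J2 11-14 | J3 14-17 | J2 17-20 | J3 20-23 | J2 23-26 | J3 26-29 | J2 29-33 |
Completion: J1=4  J2=33  J3=29
Turnaround (C−A): J1=4  J2=28  J3=23
Waiting = turnaround − burst: J1=0, J2=12, J3=11
Total waiting = 0 + 12 + 11 = 23

23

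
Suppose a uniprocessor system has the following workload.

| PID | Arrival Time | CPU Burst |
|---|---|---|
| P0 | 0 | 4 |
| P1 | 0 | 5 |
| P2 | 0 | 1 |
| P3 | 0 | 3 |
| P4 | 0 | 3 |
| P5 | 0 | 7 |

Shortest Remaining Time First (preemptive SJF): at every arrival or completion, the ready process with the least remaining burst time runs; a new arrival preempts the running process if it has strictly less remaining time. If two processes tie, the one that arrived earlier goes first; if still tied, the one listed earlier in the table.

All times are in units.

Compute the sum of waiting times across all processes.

Schedule: | P2 0-1 | P3 1-4 | P4 4-7 | P0 7-11 | P1 11-16 | P5 16-23 |
Completion: P0=11  P1=16  P2=1  P3=4  P4=7  P5=23
Turnaround (C−A): P0=11  P1=16  P2=1  P3=4  P4=7  P5=23
Waiting = turnaround − burst: P0=7, P1=11, P2=0, P3=1, P4=4, P5=16
Total waiting = 7 + 11 + 0 + 1 + 4 + 16 = 39

39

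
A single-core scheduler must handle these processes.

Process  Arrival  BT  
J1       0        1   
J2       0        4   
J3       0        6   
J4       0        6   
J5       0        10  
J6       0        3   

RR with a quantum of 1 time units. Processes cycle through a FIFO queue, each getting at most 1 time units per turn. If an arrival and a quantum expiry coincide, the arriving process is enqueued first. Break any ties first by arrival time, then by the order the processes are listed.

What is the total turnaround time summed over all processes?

Schedule: | J1 0-1 | J2 1-2 | J3 2-3 | J4 3-4 | J5 4-5 | J6 5-6 | J2 6-7 | J3 7-8 | J4 8-9 | J5 9-10 | J6 10-11 | J2 11-12 | J3 12-13 | J4 13-14 | J5 14-15 | J6 15-16 | J2 16-17 | J3 17-18 | J4 18-19 | J5 19-20 | J3 20-21 | J4 21-22 | J5 22-23 | J3 23-24 | J4 24-25 | J5 25-30 |
Completion: J1=1  J2=17  J3=24  J4=25  J5=30  J6=16
Turnaround = completion − arrival: J1=1, J2=17, J3=24, J4=25, J5=30, J6=16
Total turnaround = 1 + 17 + 24 + 25 + 30 + 16 = 113

113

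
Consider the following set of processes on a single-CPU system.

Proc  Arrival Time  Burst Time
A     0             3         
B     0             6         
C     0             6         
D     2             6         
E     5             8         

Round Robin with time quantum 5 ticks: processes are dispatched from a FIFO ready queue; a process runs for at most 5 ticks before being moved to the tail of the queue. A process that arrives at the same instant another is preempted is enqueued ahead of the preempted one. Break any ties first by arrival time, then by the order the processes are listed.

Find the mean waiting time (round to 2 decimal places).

14.20

Timeline: | A 0-3 | B 3-8 | C 8-13 | D 13-18 | E 18-23 | B 23-24 | C 24-25 | D 25-26 | E 26-29 |
Completion: A=3  B=24  C=25  D=26  E=29
Waiting times: A=0, B=18, C=19, D=18, E=16
Average waiting = (0+18+19+18+16) / 5 = 71/5 = 14.20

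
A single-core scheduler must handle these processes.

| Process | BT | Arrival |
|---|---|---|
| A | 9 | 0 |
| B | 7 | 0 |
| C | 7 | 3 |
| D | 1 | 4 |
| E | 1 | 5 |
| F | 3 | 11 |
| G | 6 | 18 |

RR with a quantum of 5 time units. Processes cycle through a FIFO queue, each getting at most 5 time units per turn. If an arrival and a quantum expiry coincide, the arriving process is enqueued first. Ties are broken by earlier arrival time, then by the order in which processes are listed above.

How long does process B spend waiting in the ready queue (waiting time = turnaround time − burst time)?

16

Gantt: | A 0-5 | B 5-10 | C 10-15 | D 15-16 | E 16-17 | A 17-21 | B 21-23 | F 23-26 | C 26-28 | G 28-34 |
Completion: A=21  B=23  C=28  D=16  E=17  F=26  G=34
Waiting(B) = turnaround − burst = 23 − 7 = 16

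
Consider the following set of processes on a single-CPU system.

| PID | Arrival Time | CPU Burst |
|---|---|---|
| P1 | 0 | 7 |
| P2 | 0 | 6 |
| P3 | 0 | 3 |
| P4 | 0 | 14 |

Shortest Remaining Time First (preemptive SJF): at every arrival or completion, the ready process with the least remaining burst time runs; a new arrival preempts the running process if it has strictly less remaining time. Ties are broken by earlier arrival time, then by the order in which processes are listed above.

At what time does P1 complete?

16

Gantt: | P3 0-3 | P2 3-9 | P1 9-16 | P4 16-30 |
Completion: P1=16  P2=9  P3=3  P4=30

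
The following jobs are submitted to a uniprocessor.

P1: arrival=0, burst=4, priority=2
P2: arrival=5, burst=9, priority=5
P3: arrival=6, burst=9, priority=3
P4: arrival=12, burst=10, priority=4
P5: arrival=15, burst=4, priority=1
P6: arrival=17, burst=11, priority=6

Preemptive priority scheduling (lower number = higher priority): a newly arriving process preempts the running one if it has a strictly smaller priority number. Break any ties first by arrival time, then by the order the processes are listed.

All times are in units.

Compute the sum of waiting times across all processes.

50

Schedule: | P1 0-4 | idle 4-5 | P2 5-6 | P3 6-15 | P5 15-19 | P4 19-29 | P2 29-37 | P6 37-48 |
Completion: P1=4  P2=37  P3=15  P4=29  P5=19  P6=48
Turnaround (C−A): P1=4  P2=32  P3=9  P4=17  P5=4  P6=31
Waiting = turnaround − burst: P1=0, P2=23, P3=0, P4=7, P5=0, P6=20
Total waiting = 0 + 23 + 0 + 7 + 0 + 20 = 50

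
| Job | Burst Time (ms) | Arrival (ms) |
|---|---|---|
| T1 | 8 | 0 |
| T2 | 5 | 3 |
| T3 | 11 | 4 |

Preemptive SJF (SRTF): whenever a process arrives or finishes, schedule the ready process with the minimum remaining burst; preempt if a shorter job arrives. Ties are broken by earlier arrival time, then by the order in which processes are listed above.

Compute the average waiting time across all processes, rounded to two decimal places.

4.67

Schedule: | T1 0-8 | T2 8-13 | T3 13-24 |
Completion: T1=8  T2=13  T3=24
Turnaround (C−A): T1=8  T2=10  T3=20
Waiting times: T1=0, T2=5, T3=9
Average waiting = (0+5+9) / 3 = 14/3 = 4.67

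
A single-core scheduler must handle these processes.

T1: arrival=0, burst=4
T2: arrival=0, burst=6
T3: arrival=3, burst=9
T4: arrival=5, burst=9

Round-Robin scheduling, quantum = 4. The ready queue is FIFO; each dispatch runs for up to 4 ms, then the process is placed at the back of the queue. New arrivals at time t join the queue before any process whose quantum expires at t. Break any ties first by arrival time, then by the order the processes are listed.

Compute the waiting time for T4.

14

Schedule: | T1 0-4 | T2 4-8 | T3 8-12 | T4 12-16 | T2 16-18 | T3 18-22 | T4 22-26 | T3 26-27 | T4 27-28 |
Completion: T1=4  T2=18  T3=27  T4=28
Turnaround (C−A): T1=4  T2=18  T3=24  T4=23
Waiting(T4) = turnaround − burst = 23 − 9 = 14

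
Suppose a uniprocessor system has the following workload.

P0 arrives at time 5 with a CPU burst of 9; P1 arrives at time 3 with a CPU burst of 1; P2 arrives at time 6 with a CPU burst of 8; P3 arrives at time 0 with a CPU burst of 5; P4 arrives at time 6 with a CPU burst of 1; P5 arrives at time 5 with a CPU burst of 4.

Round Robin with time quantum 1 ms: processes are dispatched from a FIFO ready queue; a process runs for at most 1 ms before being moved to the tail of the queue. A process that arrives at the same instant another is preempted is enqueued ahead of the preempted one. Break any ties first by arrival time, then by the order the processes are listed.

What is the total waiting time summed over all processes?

42

Schedule: | P3 0-3 | P1 3-4 | P3 4-5 | P0 5-6 | P5 6-7 | P3 7-8 | P2 8-9 | P4 9-10 | P0 10-11 | P5 11-12 | P2 12-13 | P0 13-14 | P5 14-15 | P2 15-16 | P0 16-17 | P5 17-18 | P2 18-19 | P0 19-20 | P2 20-21 | P0 21-22 | P2 22-23 | P0 23-24 | P2 24-25 | P0 25-26 | P2 26-27 | P0 27-28 |
Completion: P0=28  P1=4  P2=27  P3=8  P4=10  P5=18
Waiting = turnaround − burst: P0=14, P1=0, P2=13, P3=3, P4=3, P5=9
Total waiting = 14 + 0 + 13 + 3 + 3 + 9 = 42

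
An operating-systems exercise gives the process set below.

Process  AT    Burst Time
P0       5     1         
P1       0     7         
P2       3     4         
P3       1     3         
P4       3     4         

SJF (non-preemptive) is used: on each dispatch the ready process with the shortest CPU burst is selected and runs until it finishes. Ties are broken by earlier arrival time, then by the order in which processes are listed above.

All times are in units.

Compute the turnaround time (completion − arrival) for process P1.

Timeline: | P1 0-7 | P0 7-8 | P3 8-11 | P2 11-15 | P4 15-19 |
Completion: P0=8  P1=7  P2=15  P3=11  P4=19
Turnaround(P1) = completion − arrival = 7 − 0 = 7

7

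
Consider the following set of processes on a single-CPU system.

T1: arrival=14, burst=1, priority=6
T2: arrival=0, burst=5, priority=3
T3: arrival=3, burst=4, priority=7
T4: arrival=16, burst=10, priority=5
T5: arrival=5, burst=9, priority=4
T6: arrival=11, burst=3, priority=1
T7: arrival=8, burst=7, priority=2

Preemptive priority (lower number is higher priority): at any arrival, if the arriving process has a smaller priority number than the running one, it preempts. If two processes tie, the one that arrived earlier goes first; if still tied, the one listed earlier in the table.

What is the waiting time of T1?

20

Gantt: | T2 0-5 | T5 5-8 | T7 8-11 | T6 11-14 | T7 14-18 | T5 18-24 | T4 24-34 | T1 34-35 | T3 35-39 |
Completion: T1=35  T2=5  T3=39  T4=34  T5=24  T6=14  T7=18
Turnaround (C−A): T1=21  T2=5  T3=36  T4=18  T5=19  T6=3  T7=10
Waiting(T1) = turnaround − burst = 21 − 1 = 20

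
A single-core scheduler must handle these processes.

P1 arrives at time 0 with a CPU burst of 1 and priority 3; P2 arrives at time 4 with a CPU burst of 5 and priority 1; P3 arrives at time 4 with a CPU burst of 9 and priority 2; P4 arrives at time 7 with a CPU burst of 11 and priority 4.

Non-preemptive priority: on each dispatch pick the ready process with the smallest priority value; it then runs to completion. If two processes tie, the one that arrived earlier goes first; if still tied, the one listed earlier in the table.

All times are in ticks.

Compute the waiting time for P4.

Schedule: | P1 0-1 | idle 1-4 | P2 4-9 | P3 9-18 | P4 18-29 |
Completion: P1=1  P2=9  P3=18  P4=29
Waiting(P4) = turnaround − burst = 22 − 11 = 11

11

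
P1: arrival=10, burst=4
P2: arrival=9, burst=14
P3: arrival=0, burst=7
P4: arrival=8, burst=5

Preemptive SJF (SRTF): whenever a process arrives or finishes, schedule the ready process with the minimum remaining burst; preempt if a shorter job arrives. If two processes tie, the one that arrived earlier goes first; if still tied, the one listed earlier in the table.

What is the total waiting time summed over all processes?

11

Gantt: | P3 0-7 | idle 7-8 | P4 8-13 | P1 13-17 | P2 17-31 |
Completion: P1=17  P2=31  P3=7  P4=13
Waiting = turnaround − burst: P1=3, P2=8, P3=0, P4=0
Total waiting = 3 + 8 + 0 + 0 = 11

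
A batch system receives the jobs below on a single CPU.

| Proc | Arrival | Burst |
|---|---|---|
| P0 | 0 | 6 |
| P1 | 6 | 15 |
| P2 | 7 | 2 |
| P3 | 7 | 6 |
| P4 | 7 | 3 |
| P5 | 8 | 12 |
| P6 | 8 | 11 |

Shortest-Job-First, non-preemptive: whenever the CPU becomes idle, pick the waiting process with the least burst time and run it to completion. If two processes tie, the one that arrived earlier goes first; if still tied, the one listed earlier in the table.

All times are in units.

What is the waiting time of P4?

Gantt: | P0 0-6 | P1 6-21 | P2 21-23 | P4 23-26 | P3 26-32 | P6 32-43 | P5 43-55 |
Completion: P0=6  P1=21  P2=23  P3=32  P4=26  P5=55  P6=43
Turnaround (C−A): P0=6  P1=15  P2=16  P3=25  P4=19  P5=47  P6=35
Waiting(P4) = turnaround − burst = 19 − 3 = 16

16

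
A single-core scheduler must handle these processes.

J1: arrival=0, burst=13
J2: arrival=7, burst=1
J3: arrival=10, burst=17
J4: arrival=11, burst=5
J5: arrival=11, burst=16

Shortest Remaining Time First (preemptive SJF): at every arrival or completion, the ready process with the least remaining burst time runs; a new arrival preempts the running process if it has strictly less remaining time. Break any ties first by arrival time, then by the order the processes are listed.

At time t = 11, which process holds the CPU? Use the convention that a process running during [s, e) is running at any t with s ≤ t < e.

Schedule: | J1 0-7 | J2 7-8 | J1 8-14 | J4 14-19 | J5 19-35 | J3 35-52 |
Completion: J1=14  J2=8  J3=52  J4=19  J5=35
Turnaround (C−A): J1=14  J2=1  J3=42  J4=8  J5=24

J1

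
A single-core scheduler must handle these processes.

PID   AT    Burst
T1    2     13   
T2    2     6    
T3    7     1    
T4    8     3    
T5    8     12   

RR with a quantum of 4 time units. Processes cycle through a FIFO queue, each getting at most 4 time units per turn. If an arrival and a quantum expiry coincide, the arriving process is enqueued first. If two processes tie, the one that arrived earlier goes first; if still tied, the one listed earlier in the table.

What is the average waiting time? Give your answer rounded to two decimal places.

Schedule: | idle 0-2 | T1 2-6 | T2 6-10 | T1 10-14 | T3 14-15 | T4 15-18 | T5 18-22 | T2 22-24 | T1 24-28 | T5 28-32 | T1 32-33 | T5 33-37 |
Completion: T1=33  T2=24  T3=15  T4=18  T5=37
Waiting times: T1=18, T2=16, T3=7, T4=7, T5=17
Average waiting = (18+16+7+7+17) / 5 = 65/5 = 13.00

13.00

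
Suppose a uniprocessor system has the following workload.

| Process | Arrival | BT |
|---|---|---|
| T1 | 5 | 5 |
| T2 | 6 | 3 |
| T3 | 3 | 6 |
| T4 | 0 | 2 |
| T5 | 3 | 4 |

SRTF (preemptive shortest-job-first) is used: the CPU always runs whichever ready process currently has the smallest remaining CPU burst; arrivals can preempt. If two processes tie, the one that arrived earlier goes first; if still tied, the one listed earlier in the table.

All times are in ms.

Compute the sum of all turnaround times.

Gantt: | T4 0-2 | idle 2-3 | T5 3-7 | T2 7-10 | T1 10-15 | T3 15-21 |
Completion: T1=15  T2=10  T3=21  T4=2  T5=7
Turnaround (C−A): T1=10  T2=4  T3=18  T4=2  T5=4
Turnaround = completion − arrival: T1=10, T2=4, T3=18, T4=2, T5=4
Total turnaround = 10 + 4 + 18 + 2 + 4 = 38

38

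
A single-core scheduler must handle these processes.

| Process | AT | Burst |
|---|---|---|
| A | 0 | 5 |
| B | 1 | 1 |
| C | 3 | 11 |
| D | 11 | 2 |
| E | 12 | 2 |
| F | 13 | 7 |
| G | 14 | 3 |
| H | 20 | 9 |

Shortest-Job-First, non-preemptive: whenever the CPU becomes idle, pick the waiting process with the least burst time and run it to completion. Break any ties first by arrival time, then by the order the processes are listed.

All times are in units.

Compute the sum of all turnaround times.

89

Timeline: | A 0-5 | B 5-6 | C 6-17 | D 17-19 | E 19-21 | G 21-24 | F 24-31 | H 31-40 |
Completion: A=5  B=6  C=17  D=19  E=21  F=31  G=24  H=40
Turnaround (C−A): A=5  B=5  C=14  D=8  E=9  F=18  G=10  H=20
Turnaround = completion − arrival: A=5, B=5, C=14, D=8, E=9, F=18, G=10, H=20
Total turnaround = 5 + 5 + 14 + 8 + 9 + 18 + 10 + 20 = 89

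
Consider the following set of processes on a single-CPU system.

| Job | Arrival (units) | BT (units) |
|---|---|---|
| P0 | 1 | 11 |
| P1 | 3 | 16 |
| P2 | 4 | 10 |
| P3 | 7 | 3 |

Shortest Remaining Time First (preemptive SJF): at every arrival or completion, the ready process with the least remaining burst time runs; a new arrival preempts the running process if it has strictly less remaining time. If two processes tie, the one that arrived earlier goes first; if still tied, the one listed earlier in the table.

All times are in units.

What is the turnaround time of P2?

Timeline: | idle 0-1 | P0 1-7 | P3 7-10 | P0 10-15 | P2 15-25 | P1 25-41 |
Completion: P0=15  P1=41  P2=25  P3=10
Turnaround(P2) = completion − arrival = 25 − 4 = 21

21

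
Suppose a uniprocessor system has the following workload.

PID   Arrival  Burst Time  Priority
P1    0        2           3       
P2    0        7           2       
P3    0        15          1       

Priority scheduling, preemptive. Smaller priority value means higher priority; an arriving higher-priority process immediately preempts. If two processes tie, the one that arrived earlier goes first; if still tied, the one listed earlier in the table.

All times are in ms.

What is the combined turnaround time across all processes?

Gantt: | P3 0-15 | P2 15-22 | P1 22-24 |
Completion: P1=24  P2=22  P3=15
Turnaround (C−A): P1=24  P2=22  P3=15
Turnaround = completion − arrival: P1=24, P2=22, P3=15
Total turnaround = 24 + 22 + 15 = 61

61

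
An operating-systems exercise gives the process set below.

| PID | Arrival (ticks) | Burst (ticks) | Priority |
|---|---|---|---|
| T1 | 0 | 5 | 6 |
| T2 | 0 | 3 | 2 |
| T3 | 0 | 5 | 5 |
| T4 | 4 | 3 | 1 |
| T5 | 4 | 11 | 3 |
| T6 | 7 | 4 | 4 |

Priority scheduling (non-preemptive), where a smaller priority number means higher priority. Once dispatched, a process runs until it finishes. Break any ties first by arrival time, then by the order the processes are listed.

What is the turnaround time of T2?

Timeline: | T2 0-3 | T3 3-8 | T4 8-11 | T5 11-22 | T6 22-26 | T1 26-31 |
Completion: T1=31  T2=3  T3=8  T4=11  T5=22  T6=26
Turnaround (C−A): T1=31  T2=3  T3=8  T4=7  T5=18  T6=19
Turnaround(T2) = completion − arrival = 3 − 0 = 3

3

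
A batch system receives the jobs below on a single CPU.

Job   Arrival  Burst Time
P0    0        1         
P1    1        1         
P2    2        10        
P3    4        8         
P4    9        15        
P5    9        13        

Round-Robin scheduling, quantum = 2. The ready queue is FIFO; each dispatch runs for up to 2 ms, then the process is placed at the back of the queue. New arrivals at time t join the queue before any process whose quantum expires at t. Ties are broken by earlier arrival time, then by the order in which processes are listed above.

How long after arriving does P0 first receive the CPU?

0

Gantt: | P0 0-1 | P1 1-2 | P2 2-4 | P3 4-6 | P2 6-8 | P3 8-10 | P2 10-12 | P4 12-14 | P5 14-16 | P3 16-18 | P2 18-20 | P4 20-22 | P5 22-24 | P3 24-26 | P2 26-28 | P4 28-30 | P5 30-32 | P4 32-34 | P5 34-36 | P4 36-38 | P5 38-40 | P4 40-42 | P5 42-44 | P4 44-46 | P5 46-47 | P4 47-48 |
Completion: P0=1  P1=2  P2=28  P3=26  P4=48  P5=47
Turnaround (C−A): P0=1  P1=1  P2=26  P3=22  P4=39  P5=38
Response(P0) = first start − arrival = 0 − 0 = 0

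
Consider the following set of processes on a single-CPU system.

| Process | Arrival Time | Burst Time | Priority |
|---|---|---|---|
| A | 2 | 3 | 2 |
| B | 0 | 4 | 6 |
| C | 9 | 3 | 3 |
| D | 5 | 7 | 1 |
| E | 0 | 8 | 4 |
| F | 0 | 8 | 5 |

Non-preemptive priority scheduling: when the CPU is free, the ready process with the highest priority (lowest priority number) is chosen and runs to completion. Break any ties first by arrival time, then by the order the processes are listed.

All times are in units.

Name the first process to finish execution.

E

Timeline: | E 0-8 | D 8-15 | A 15-18 | C 18-21 | F 21-29 | B 29-33 |
Completion: A=18  B=33  C=21  D=15  E=8  F=29
Finish order: E → D → A → C → F → B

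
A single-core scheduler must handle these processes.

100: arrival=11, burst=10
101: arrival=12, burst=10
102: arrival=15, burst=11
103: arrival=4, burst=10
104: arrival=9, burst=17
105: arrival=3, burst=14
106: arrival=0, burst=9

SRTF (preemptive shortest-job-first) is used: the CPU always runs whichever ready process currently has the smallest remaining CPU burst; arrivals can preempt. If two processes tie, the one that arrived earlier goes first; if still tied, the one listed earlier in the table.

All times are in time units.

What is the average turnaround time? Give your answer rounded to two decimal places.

Timeline: | 106 0-9 | 103 9-19 | 100 19-29 | 101 29-39 | 102 39-50 | 105 50-64 | 104 64-81 |
Completion: 100=29  101=39  102=50  103=19  104=81  105=64  106=9
Turnaround (C−A): 100=18  101=27  102=35  103=15  104=72  105=61  106=9
Turnaround times: 100=18, 101=27, 102=35, 103=15, 104=72, 105=61, 106=9
Average turnaround = (18+27+35+15+72+61+9) / 7 = 237/7 = 33.86

33.86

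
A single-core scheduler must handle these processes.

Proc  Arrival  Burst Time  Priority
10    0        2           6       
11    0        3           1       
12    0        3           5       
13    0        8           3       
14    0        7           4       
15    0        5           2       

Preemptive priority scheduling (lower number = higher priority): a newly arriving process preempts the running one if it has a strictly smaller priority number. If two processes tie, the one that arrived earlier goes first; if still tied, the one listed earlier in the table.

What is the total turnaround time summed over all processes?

104

Timeline: | 11 0-3 | 15 3-8 | 13 8-16 | 14 16-23 | 12 23-26 | 10 26-28 |
Completion: 10=28  11=3  12=26  13=16  14=23  15=8
Turnaround (C−A): 10=28  11=3  12=26  13=16  14=23  15=8
Turnaround = completion − arrival: 10=28, 11=3, 12=26, 13=16, 14=23, 15=8
Total turnaround = 28 + 3 + 26 + 16 + 23 + 8 = 104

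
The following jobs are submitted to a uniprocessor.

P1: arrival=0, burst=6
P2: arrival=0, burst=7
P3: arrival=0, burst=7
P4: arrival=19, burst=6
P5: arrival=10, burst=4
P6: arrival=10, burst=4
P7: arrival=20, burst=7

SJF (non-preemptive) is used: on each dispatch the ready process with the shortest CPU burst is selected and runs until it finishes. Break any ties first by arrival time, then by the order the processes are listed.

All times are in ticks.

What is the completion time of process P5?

17

Timeline: | P1 0-6 | P2 6-13 | P5 13-17 | P6 17-21 | P4 21-27 | P3 27-34 | P7 34-41 |
Completion: P1=6  P2=13  P3=34  P4=27  P5=17  P6=21  P7=41
Turnaround (C−A): P1=6  P2=13  P3=34  P4=8  P5=7  P6=11  P7=21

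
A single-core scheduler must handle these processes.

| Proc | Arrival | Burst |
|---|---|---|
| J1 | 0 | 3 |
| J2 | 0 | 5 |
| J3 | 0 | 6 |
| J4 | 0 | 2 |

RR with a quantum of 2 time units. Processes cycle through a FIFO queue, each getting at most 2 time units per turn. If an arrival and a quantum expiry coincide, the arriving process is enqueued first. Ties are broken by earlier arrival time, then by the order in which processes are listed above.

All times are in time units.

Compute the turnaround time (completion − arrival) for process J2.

14

Schedule: | J1 0-2 | J2 2-4 | J3 4-6 | J4 6-8 | J1 8-9 | J2 9-11 | J3 11-13 | J2 13-14 | J3 14-16 |
Completion: J1=9  J2=14  J3=16  J4=8
Turnaround(J2) = completion − arrival = 14 − 0 = 14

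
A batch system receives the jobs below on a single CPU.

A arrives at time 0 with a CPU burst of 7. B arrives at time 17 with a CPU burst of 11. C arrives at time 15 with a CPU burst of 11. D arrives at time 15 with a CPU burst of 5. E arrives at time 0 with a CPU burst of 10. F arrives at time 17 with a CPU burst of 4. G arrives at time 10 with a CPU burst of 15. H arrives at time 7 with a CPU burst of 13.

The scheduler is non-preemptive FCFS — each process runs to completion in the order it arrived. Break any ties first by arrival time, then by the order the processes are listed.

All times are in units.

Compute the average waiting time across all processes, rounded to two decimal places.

25.88

Gantt: | A 0-7 | E 7-17 | H 17-30 | G 30-45 | C 45-56 | D 56-61 | B 61-72 | F 72-76 |
Completion: A=7  B=72  C=56  D=61  E=17  F=76  G=45  H=30
Turnaround (C−A): A=7  B=55  C=41  D=46  E=17  F=59  G=35  H=23
Waiting times: A=0, B=44, C=30, D=41, E=7, F=55, G=20, H=10
Average waiting = (0+44+30+41+7+55+20+10) / 8 = 207/8 = 25.88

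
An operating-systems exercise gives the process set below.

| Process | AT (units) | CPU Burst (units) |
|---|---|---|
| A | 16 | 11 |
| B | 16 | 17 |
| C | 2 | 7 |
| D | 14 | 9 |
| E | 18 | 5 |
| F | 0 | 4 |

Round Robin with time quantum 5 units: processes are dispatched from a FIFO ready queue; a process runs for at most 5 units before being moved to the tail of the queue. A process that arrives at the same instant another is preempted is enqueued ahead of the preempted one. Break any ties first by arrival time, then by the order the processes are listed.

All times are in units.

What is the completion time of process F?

Timeline: | F 0-4 | C 4-11 | idle 11-14 | D 14-19 | A 19-24 | B 24-29 | E 29-34 | D 34-38 | A 38-43 | B 43-48 | A 48-49 | B 49-56 |
Completion: A=49  B=56  C=11  D=38  E=34  F=4
Turnaround (C−A): A=33  B=40  C=9  D=24  E=16  F=4

4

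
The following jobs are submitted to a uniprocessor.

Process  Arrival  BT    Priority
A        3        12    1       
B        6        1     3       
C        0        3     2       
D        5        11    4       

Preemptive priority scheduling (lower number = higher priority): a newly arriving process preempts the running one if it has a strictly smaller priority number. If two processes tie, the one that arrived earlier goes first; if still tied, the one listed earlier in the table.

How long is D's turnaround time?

22

Timeline: | C 0-3 | A 3-15 | B 15-16 | D 16-27 |
Completion: A=15  B=16  C=3  D=27
Turnaround (C−A): A=12  B=10  C=3  D=22
Turnaround(D) = completion − arrival = 27 − 5 = 22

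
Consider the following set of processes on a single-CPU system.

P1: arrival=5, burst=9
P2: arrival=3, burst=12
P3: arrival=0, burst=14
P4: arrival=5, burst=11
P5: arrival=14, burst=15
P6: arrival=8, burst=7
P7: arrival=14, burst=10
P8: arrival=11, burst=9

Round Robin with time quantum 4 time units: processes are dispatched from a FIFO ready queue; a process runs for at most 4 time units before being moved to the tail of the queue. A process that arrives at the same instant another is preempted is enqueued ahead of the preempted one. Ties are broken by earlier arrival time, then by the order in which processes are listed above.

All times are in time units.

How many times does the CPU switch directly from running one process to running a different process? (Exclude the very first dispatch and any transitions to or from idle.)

24

Timeline: | P3 0-4 | P2 4-8 | P3 8-12 | P1 12-16 | P4 16-20 | P6 20-24 | P2 24-28 | P8 28-32 | P3 32-36 | P5 36-40 | P7 40-44 | P1 44-48 | P4 48-52 | P6 52-55 | P2 55-59 | P8 59-63 | P3 63-65 | P5 65-69 | P7 69-73 | P1 73-74 | P4 74-77 | P8 77-78 | P5 78-82 | P7 82-84 | P5 84-87 |
Completion: P1=74  P2=59  P3=65  P4=77  P5=87  P6=55  P7=84  P8=78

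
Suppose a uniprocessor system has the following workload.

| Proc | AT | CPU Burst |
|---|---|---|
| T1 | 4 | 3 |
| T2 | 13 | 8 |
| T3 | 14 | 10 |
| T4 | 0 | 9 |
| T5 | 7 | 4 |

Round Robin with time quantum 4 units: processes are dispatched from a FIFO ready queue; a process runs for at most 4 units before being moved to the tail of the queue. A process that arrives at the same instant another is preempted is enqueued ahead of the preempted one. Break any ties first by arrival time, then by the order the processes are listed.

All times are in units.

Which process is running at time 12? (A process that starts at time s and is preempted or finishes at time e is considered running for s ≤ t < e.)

Timeline: | T4 0-4 | T1 4-7 | T4 7-11 | T5 11-15 | T4 15-16 | T2 16-20 | T3 20-24 | T2 24-28 | T3 28-34 |
Completion: T1=7  T2=28  T3=34  T4=16  T5=15

T5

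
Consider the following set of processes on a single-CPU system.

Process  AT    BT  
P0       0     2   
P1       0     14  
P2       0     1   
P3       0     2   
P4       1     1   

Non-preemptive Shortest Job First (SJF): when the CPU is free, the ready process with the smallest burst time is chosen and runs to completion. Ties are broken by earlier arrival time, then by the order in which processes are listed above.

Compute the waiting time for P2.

0

Gantt: | P2 0-1 | P4 1-2 | P0 2-4 | P3 4-6 | P1 6-20 |
Completion: P0=4  P1=20  P2=1  P3=6  P4=2
Turnaround (C−A): P0=4  P1=20  P2=1  P3=6  P4=1
Waiting(P2) = turnaround − burst = 1 − 1 = 0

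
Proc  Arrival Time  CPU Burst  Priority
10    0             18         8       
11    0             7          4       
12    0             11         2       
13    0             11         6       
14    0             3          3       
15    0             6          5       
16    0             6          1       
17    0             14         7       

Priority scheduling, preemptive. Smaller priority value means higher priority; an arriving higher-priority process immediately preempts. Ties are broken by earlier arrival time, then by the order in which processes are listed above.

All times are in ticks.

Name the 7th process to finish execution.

Gantt: | 16 0-6 | 12 6-17 | 14 17-20 | 11 20-27 | 15 27-33 | 13 33-44 | 17 44-58 | 10 58-76 |
Completion: 10=76  11=27  12=17  13=44  14=20  15=33  16=6  17=58
Finish order: 16 → 12 → 14 → 11 → 15 → 13 → 17 → 10

17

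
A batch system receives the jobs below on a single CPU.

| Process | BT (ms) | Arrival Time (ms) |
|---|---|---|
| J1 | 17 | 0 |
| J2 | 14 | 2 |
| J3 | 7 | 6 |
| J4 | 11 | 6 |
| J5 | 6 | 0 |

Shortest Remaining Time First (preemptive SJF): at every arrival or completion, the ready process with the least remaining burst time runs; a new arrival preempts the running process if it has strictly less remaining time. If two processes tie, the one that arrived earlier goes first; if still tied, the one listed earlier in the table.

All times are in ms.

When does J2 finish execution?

Timeline: | J5 0-6 | J3 6-13 | J4 13-24 | J2 24-38 | J1 38-55 |
Completion: J1=55  J2=38  J3=13  J4=24  J5=6

38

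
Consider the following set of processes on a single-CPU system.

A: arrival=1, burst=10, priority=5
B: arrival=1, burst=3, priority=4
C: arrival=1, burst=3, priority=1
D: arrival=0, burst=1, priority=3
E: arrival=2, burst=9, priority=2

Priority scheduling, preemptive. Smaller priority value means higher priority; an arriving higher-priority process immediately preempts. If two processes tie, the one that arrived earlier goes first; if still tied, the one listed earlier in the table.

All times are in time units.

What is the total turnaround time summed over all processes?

55

Gantt: | D 0-1 | C 1-4 | E 4-13 | B 13-16 | A 16-26 |
Completion: A=26  B=16  C=4  D=1  E=13
Turnaround (C−A): A=25  B=15  C=3  D=1  E=11
Turnaround = completion − arrival: A=25, B=15, C=3, D=1, E=11
Total turnaround = 25 + 15 + 3 + 1 + 11 = 55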